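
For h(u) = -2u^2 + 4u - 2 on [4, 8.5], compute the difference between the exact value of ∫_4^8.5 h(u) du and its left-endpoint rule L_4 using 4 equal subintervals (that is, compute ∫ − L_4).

Exact integral: ∫_4^8.5 h(u) du = -263.25.
L_4 = -211.9921875.
Error = -263.25 − (-211.9921875) = -51.2578125.

-51.2578125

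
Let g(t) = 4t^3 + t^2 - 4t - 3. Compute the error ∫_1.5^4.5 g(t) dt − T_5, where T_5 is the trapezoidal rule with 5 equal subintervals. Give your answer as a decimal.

Exact integral: ∫_1.5^4.5 g(t) dt = 389.25.
T_5 = 395.91.
Error = 389.25 − 395.91 = -6.66.

-6.66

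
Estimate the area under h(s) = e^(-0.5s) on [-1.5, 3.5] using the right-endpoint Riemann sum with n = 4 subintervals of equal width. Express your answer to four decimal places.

Δs = (3.5 − (-1.5))/4 = 1.25.
Right endpoints: -0.25, 1, 2.25, 3.5.
h(-0.25) ≈ 1.1331, h(1) ≈ 0.6065, h(2.25) ≈ 0.3247, h(3.5) ≈ 0.1738.
Sum = Δs · [h(-0.25) + h(1) + h(2.25) + h(3.5)].
Sum ≈ 2.7976.

2.7976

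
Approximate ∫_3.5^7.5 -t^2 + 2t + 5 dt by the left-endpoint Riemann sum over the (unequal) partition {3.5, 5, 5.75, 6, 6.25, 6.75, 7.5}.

Subinterval widths: 1.5, 0.75, 0.25, 0.25, 0.5, 0.75.
Left endpoints: 3.5, 5, 5.75, 6, 6.25, 6.75.
f(3.5) = -0.25, f(5) = -10, f(5.75) = -16.5625, f(6) = -19, f(6.25) = -21.5625, f(6.75) = -27.0625.
Sum = Σ Δt_i · f(t_i).
Sum = -47.84375.

-47.84375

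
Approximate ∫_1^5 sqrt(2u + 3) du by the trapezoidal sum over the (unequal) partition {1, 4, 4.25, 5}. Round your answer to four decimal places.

11.7913

Subinterval widths: 3, 0.25, 0.75.
f(1) ≈ 2.2361, f(4) ≈ 3.3166, f(4.25) ≈ 3.3912, f(5) ≈ 3.6056.
On each subinterval the trapezoid contributes (Δu_i/2)·[f(u_{i-1}) + f(u_i)].
Sum ≈ 11.7913.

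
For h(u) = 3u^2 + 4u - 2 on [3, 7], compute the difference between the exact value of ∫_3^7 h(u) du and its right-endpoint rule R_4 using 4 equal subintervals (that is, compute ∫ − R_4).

-70

Exact integral: ∫_3^7 h(u) du = 388.
R_4 = 458.
Error = 388 − 458 = -70.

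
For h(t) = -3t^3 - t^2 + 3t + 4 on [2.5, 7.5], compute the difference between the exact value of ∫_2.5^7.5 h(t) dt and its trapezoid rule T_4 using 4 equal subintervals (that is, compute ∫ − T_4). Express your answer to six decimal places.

Exact integral: ∫_2.5^7.5 h(t) dt ≈ -2384.16666667.
T_4 = -2444.0625.
Error ≈ -2384.16666667 − (-2444.0625) ≈ 59.895833.

59.895833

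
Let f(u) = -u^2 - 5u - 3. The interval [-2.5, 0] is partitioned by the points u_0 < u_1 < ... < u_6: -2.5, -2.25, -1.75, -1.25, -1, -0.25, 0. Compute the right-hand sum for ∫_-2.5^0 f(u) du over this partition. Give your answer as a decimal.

Subinterval widths: 0.25, 0.5, 0.5, 0.25, 0.75, 0.25.
Right endpoints: -2.25, -1.75, -1.25, -1, -0.25, 0.
f(-2.25) = 3.1875, f(-1.75) = 2.6875, f(-1.25) = 1.6875, f(-1) = 1, f(-0.25) = -1.8125, f(0) = -3.
Sum = Σ Δu_i · f(u_i).
Sum = 1.125.

1.125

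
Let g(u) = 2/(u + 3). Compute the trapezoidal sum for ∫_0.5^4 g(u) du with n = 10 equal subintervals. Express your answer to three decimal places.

Δu = (4 − 0.5)/10 = 0.35.
g(0.5) = 4/7, g(0.85) = 40/77, g(1.2) = 10/21, g(1.55) = 40/91, g(1.9) = 20/49, g(2.25) = 8/21, g(2.6) = 5/14, g(2.95) = 40/119, g(3.3) = 20/63, g(3.65) = 40/133, g(4) = 2/7.
T_10 = (Δu/2)·[g(u_0) + 2g(u_1) + ... + 2g(u_{9}) + g(u_10)].
Sum ≈ 1.388.

1.388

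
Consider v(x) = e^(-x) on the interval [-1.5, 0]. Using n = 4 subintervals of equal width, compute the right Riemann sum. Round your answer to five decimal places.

2.86958

Δx = (0 − (-1.5))/4 = 0.375.
Right endpoints: -1.125, -0.75, -0.375, 0.
v(-1.125) ≈ 3.08022, v(-0.75) ≈ 2.11700, v(-0.375) ≈ 1.45499, v(0) ≈ 1.00000.
Sum = Δx · [v(-1.125) + v(-0.75) + v(-0.375) + v(0)].
Sum ≈ 2.86958.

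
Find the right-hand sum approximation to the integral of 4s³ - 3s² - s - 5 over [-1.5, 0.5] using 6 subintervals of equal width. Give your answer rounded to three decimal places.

-14.833

Δs = (0.5 − (-1.5))/6 = 1/3.
Right endpoints: -7/6, -5/6, -0.5, -1/6, 1/6, 0.5.
f(-7/6) = -1541/108, f(-5/6) = -925/108, f(-0.5) = -5.75, f(-1/6) = -533/108, f(1/6) = -565/108, f(0.5) = -5.75.
Sum = Δs · [f(-7/6) + f(-5/6) + f(-0.5) + ...].
Sum ≈ -14.833.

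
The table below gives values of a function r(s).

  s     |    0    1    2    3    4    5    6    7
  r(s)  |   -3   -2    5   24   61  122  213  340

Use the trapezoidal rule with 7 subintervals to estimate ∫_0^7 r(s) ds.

591.5

Δs = 1.
T_7 = (1/2)·[(-3) + 2·(-2) + 2·5 + 2·24 + 2·61 + 2·122 + 2·213 + 340] = 591.5.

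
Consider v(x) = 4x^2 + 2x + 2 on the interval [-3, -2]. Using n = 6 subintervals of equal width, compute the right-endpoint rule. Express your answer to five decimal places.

20.85185

Δx = (-2 − (-3))/6 = 1/6.
Right endpoints: -17/6, -8/3, -2.5, -7/3, -13/6, -2.
v(-17/6) = 256/9, v(-8/3) = 226/9, v(-2.5) = 22, v(-7/3) = 172/9, v(-13/6) = 148/9, v(-2) = 14.
Sum = Δx · [v(-17/6) + v(-8/3) + v(-2.5) + ...].
Sum ≈ 20.85185.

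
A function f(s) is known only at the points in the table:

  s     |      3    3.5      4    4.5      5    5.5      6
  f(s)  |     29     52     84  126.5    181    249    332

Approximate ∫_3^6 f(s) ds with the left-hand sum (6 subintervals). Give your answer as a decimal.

360.75

Δs = 0.5.
Sum = 0.5·[29 + 52 + 84 + 126.5 + 181 + 249] = 360.75.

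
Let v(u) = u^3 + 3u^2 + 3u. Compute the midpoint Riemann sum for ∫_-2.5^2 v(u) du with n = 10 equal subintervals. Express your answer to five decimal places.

Δu = (2 − (-2.5))/10 = 0.45.
Midpoints: -2.275, -1.825, -1.375, -0.925, -0.475, -0.025, 0.425, 0.875, 1.325, 1.775.
v(-2.275) = -196651/64000, v(-1.825) = -99937/64000, v(-1.375) = -539/512, v(-0.925) = -63973/64000, v(-0.475) = -54739/64000, v(-0.025) = -4681/64000, v(0.425) = 121193/64000, v(0.875) = 2863/512, v(1.325) = 740357/64000, v(1.775) = 1303631/64000.
Sum = Δu · [v(-2.275) + v(-1.825) + v(-1.375) + ...].
Sum ≈ 14.31352.

14.31352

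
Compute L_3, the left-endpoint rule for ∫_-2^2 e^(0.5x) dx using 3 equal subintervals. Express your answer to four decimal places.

Δx = (2 − (-2))/3 = 4/3.
Left endpoints: -2, -2/3, 2/3.
f(-2) ≈ 0.3679, f(-2/3) ≈ 0.7165, f(2/3) ≈ 1.3956.
Sum = Δx · [f(-2) + f(-2/3) + f(2/3)].
Sum ≈ 3.3067.

3.3067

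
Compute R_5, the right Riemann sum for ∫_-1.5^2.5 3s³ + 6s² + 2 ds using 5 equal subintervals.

108.38

Δs = (2.5 − (-1.5))/5 = 0.8.
Right endpoints: -0.7, 0.1, 0.9, 1.7, 2.5.
f(-0.7) = 3.911, f(0.1) = 2.063, f(0.9) = 9.047, f(1.7) = 34.079, f(2.5) = 86.375.
Sum = Δs · [f(-0.7) + f(0.1) + f(0.9) + f(1.7) + f(2.5)].
Sum = 108.38.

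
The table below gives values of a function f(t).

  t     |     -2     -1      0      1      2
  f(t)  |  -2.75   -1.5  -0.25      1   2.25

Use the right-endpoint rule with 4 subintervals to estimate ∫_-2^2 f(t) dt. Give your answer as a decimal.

1.5

Δt = 1.
Sum = 1·[(-1.5) + (-0.25) + 1 + 2.25] = 1.5.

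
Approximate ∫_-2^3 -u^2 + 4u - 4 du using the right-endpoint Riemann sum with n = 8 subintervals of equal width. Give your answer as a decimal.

Δu = (3 − (-2))/8 = 0.625.
Right endpoints: -1.375, -0.75, -0.125, 0.5, 1.125, 1.75, 2.375, 3.
f(-1.375) = -11.390625, f(-0.75) = -7.5625, f(-0.125) = -4.515625, f(0.5) = -2.25, f(1.125) = -0.765625, f(1.75) = -0.0625, f(2.375) = -0.140625, f(3) = -1.
Sum = Δu · [f(-1.375) + f(-0.75) + f(-0.125) + ...].
Sum = -17.3046875.

-17.3046875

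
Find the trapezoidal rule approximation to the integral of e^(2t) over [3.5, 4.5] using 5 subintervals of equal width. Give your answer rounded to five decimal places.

3549.81097

Δt = (4.5 − 3.5)/5 = 0.2.
f(3.5) ≈ 1096.63316, f(3.7) ≈ 1635.98443, f(3.9) ≈ 2440.60198, f(4.1) ≈ 3640.95031, f(4.3) ≈ 5431.65959, f(4.5) ≈ 8103.08393.
T_5 = (Δt/2)·[f(t_0) + 2f(t_1) + ... + 2f(t_{4}) + f(t_5)].
Sum ≈ 3549.81097.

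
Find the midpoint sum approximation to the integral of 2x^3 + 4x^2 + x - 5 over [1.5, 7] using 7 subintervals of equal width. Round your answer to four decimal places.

Δx = (7 − 1.5)/7 = 11/14.
Midpoints: 53/28, 75/28, 97/28, 4.25, 141/28, 163/28, 185/28.
f(53/28) = 272077/10976, f(75/28) = 711395/10976, f(97/28) = 1422721/10976, f(4.25) = 225.03125, f(141/28) = 3916949/10976, f(163/28) = 5827627/10976, f(185/28) = 8265865/10976.
Sum = Δx · [f(53/28) + f(75/28) + f(97/28) + ...].
Sum ≈ 1638.3300.

1638.3300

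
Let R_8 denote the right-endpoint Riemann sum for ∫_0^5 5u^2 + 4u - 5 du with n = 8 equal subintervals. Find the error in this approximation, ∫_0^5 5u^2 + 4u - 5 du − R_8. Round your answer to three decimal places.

-46.940

Exact integral: ∫_0^5 f(u) du ≈ 233.33333.
R_8 = 280.2734375.
Error ≈ 233.33333 − 280.2734375 ≈ -46.940.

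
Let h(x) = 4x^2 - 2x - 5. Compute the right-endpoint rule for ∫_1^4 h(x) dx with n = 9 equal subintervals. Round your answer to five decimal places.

63.22222

Δx = (4 − 1)/9 = 1/3.
Right endpoints: 4/3, 5/3, 2, 7/3, 8/3, 3, 10/3, 11/3, 4.
h(4/3) = -5/9, h(5/3) = 25/9, h(2) = 7, h(7/3) = 109/9, h(8/3) = 163/9, h(3) = 25, h(10/3) = 295/9, h(11/3) = 373/9, h(4) = 51.
Sum = Δx · [h(4/3) + h(5/3) + h(2) + ...].
Sum ≈ 63.22222.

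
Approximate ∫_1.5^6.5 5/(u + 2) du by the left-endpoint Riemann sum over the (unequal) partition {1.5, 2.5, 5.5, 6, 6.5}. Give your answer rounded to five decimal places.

Subinterval widths: 1, 3, 0.5, 0.5.
Left endpoints: 1.5, 2.5, 5.5, 6.
f(1.5) = 10/7, f(2.5) = 10/9, f(5.5) = 2/3, f(6) = 0.625.
Sum = Σ Δu_i · f(u_i).
Sum ≈ 5.40774.

5.40774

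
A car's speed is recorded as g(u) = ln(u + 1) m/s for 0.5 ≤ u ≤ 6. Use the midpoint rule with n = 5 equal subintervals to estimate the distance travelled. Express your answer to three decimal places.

Δu = (6 − 0.5)/5 = 1.1.
Midpoints: 1.05, 2.15, 3.25, 4.35, 5.45.
g(1.05) ≈ 0.718, g(2.15) ≈ 1.147, g(3.25) ≈ 1.447, g(4.35) ≈ 1.677, g(5.45) ≈ 1.864.
Sum = Δu · [g(1.05) + g(2.15) + g(3.25) + g(4.35) + g(5.45)].
Sum ≈ 7.539.

7.539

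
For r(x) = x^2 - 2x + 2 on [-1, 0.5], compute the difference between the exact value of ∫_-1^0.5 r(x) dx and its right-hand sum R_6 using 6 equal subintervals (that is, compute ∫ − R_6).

Exact integral: ∫_-1^0.5 r(x) dx = 4.125.
R_6 = 3.671875.
Error = 4.125 − 3.671875 = 0.453125.

0.453125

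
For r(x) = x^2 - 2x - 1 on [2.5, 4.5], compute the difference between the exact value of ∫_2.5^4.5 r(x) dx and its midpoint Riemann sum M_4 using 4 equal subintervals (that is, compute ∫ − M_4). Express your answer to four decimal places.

Exact integral: ∫_2.5^4.5 r(x) dx ≈ 9.166667.
M_4 = 9.125.
Error ≈ 9.166667 − 9.125 ≈ 0.0417.

0.0417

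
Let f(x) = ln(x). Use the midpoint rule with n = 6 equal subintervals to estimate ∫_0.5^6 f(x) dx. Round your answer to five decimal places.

Δx = (6 − 0.5)/6 = 11/12.
Midpoints: 23/24, 1.875, 67/24, 89/24, 4.625, 133/24.
f(23/24) ≈ -0.04256, f(1.875) ≈ 0.62861, f(67/24) ≈ 1.02664, f(89/24) ≈ 1.31058, f(4.625) ≈ 1.53148, f(133/24) ≈ 1.71230.
Sum = Δx · [f(23/24) + f(1.875) + f(67/24) + ...].
Sum ≈ 5.65312.

5.65312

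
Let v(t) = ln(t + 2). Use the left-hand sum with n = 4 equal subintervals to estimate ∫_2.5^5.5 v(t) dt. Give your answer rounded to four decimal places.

5.1477

Δt = (5.5 − 2.5)/4 = 0.75.
Left endpoints: 2.5, 3.25, 4, 4.75.
v(2.5) ≈ 1.5041, v(3.25) ≈ 1.6582, v(4) ≈ 1.7918, v(4.75) ≈ 1.9095.
Sum = Δt · [v(2.5) + v(3.25) + v(4) + v(4.75)].
Sum ≈ 5.1477.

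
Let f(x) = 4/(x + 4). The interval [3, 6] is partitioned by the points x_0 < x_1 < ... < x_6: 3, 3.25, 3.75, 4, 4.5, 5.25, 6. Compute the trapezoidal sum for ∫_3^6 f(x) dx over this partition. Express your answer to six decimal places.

Subinterval widths: 0.25, 0.5, 0.25, 0.5, 0.75, 0.75.
f(3) = 4/7, f(3.25) = 16/29, f(3.75) = 16/31, f(4) = 0.5, f(4.5) = 8/17, f(5.25) = 16/37, f(6) = 0.4.
On each subinterval the trapezoid contributes (Δx_i/2)·[f(x_{i-1}) + f(x_i)].
Sum ≈ 1.427815.

1.427815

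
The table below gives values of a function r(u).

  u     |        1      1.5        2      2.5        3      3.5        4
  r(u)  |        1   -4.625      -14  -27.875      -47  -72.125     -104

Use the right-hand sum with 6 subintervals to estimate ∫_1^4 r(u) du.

-134.8125

Δu = 0.5.
Sum = 0.5·[(-4.625) + (-14) + (-27.875) + (-47) + (-72.125) + (-104)] = -134.8125.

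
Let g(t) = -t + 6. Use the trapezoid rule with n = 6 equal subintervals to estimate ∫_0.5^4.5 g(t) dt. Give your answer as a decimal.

Δt = (4.5 − 0.5)/6 = 2/3.
g(0.5) = 5.5, g(7/6) = 29/6, g(11/6) = 25/6, g(2.5) = 3.5, g(19/6) = 17/6, g(23/6) = 13/6, g(4.5) = 1.5.
T_6 = (Δt/2)·[g(t_0) + 2g(t_1) + ... + 2g(t_{5}) + g(t_6)].
Sum = 14.

14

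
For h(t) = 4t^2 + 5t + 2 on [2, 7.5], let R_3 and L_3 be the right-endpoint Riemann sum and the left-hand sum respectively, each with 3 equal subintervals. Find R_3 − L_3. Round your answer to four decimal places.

433.5833

R_3 ≈ 922.574074.
L_3 ≈ 488.990741.
R_3 − L_3 ≈ 433.5833.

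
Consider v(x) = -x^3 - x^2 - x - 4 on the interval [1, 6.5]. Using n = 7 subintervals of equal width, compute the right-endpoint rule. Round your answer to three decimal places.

-712.643

Δx = (6.5 − 1)/7 = 11/14.
Right endpoints: 25/14, 18/7, 47/14, 29/7, 69/14, 40/7, 6.5.
v(25/14) = -40251/2744, v(18/7) = -10354/343, v(47/14) = -154937/2744, v(29/7) = -33069/343, v(69/14) = -419663/2744, v(40/7) = -78532/343, v(6.5) = -327.375.
Sum = Δx · [v(25/14) + v(18/7) + v(47/14) + ...].
Sum ≈ -712.643.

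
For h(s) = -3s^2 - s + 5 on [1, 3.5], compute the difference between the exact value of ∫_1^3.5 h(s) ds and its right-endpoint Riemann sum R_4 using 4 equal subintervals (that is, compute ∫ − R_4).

Exact integral: ∫_1^3.5 h(s) ds = -35.
R_4 = -46.81640625.
Error = -35 − (-46.81640625) = 11.81640625.

11.81640625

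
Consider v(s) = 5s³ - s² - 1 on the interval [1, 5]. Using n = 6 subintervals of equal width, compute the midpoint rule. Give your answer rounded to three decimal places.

Δs = (5 − 1)/6 = 2/3.
Midpoints: 4/3, 2, 8/3, 10/3, 4, 14/3.
v(4/3) = 245/27, v(2) = 35, v(8/3) = 2341/27, v(10/3) = 4673/27, v(4) = 303, v(14/3) = 13105/27.
Sum = Δs · [v(4/3) + v(2) + v(8/3) + ...].
Sum ≈ 728.148.

728.148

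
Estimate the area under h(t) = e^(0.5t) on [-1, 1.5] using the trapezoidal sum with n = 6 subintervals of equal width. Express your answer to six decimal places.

3.031857

Δt = (1.5 − (-1))/6 = 5/12.
h(-1) ≈ 0.606531, h(-7/12) ≈ 0.747018, h(-1/6) ≈ 0.920044, h(0.25) ≈ 1.133148, h(2/3) ≈ 1.395612, h(13/12) ≈ 1.718869, h(1.5) ≈ 2.117000.
T_6 = (Δt/2)·[h(t_0) + 2h(t_1) + ... + 2h(t_{5}) + h(t_6)].
Sum ≈ 3.031857.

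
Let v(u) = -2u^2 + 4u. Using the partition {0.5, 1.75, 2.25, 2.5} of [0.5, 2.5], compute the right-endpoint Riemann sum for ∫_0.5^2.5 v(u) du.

-0.09375

Subinterval widths: 1.25, 0.5, 0.25.
Right endpoints: 1.75, 2.25, 2.5.
v(1.75) = 0.875, v(2.25) = -1.125, v(2.5) = -2.5.
Sum = Σ Δu_i · v(u_i).
Sum = -0.09375.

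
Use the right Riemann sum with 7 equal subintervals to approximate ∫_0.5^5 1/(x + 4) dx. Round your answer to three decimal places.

0.659

Δx = (5 − 0.5)/7 = 9/14.
Right endpoints: 8/7, 25/14, 17/7, 43/14, 26/7, 61/14, 5.
f(8/7) = 7/36, f(25/14) = 14/81, f(17/7) = 7/45, f(43/14) = 14/99, f(26/7) = 7/54, f(61/14) = 14/117, f(5) = 1/9.
Sum = Δx · [f(8/7) + f(25/14) + f(17/7) + ...].
Sum ≈ 0.659.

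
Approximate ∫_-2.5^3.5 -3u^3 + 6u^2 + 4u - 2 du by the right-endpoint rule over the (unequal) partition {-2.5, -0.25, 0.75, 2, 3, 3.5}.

-33.75390625

Subinterval widths: 2.25, 1, 1.25, 1, 0.5.
Right endpoints: -0.25, 0.75, 2, 3, 3.5.
f(-0.25) = -2.578125, f(0.75) = 3.109375, f(2) = 6, f(3) = -17, f(3.5) = -43.125.
Sum = Σ Δu_i · f(u_i).
Sum = -33.75390625.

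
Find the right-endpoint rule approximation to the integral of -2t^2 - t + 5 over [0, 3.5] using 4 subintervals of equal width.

Δt = (3.5 − 0)/4 = 0.875.
Right endpoints: 0.875, 1.75, 2.625, 3.5.
f(0.875) = 2.59375, f(1.75) = -2.875, f(2.625) = -11.40625, f(3.5) = -23.
Sum = Δt · [f(0.875) + f(1.75) + f(2.625) + f(3.5)].
Sum = -30.3515625.

-30.3515625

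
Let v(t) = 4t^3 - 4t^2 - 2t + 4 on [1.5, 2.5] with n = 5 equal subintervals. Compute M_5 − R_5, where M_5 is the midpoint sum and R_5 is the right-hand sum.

M_5 = 17.6.
R_5 = 20.9.
M_5 − R_5 = -3.3.

-3.3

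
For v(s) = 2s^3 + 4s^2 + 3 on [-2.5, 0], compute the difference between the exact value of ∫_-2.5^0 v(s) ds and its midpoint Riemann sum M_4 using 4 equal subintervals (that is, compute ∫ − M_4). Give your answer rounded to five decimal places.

Exact integral: ∫_-2.5^0 v(s) ds ≈ 8.8020833.
M_4 ≈ 9.0869141.
Error ≈ 8.8020833 − 9.0869141 ≈ -0.28483.

-0.28483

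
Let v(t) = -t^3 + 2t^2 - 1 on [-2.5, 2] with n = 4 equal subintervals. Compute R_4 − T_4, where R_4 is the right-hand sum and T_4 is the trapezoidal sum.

R_4 ≈ 3.805664.
T_4 ≈ 19.625977.
R_4 − T_4 = -15.8203125.

-15.8203125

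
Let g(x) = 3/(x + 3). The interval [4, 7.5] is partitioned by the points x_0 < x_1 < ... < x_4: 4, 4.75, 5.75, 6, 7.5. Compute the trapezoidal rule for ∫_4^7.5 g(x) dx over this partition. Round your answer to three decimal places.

1.220

Subinterval widths: 0.75, 1, 0.25, 1.5.
g(4) = 3/7, g(4.75) = 12/31, g(5.75) = 12/35, g(6) = 1/3, g(7.5) = 2/7.
On each subinterval the trapezoid contributes (Δx_i/2)·[g(x_{i-1}) + g(x_i)].
Sum ≈ 1.220.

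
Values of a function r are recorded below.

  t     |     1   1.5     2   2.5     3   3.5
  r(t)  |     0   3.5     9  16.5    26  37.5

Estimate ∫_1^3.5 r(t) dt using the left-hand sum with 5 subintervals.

27.5

Δt = 0.5.
Sum = 0.5·[0 + 3.5 + 9 + 16.5 + 26] = 27.5.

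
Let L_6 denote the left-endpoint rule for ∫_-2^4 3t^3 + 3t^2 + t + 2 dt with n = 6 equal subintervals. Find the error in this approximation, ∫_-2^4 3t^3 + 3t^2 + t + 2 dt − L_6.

117

Exact integral: ∫_-2^4 f(t) dt = 270.
L_6 = 153.
Error = 270 − 153 = 117.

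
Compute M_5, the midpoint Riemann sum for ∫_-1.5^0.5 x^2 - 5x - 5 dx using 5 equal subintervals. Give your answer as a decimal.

Δx = (0.5 − (-1.5))/5 = 0.4.
Midpoints: -1.3, -0.9, -0.5, -0.1, 0.3.
f(-1.3) = 3.19, f(-0.9) = 0.31, f(-0.5) = -2.25, f(-0.1) = -4.49, f(0.3) = -6.41.
Sum = Δx · [f(-1.3) + f(-0.9) + f(-0.5) + f(-0.1) + f(0.3)].
Sum = -3.86.

-3.86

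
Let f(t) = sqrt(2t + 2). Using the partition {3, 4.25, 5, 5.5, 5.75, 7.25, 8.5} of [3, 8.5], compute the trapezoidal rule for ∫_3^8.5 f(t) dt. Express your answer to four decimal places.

20.0498

Subinterval widths: 1.25, 0.75, 0.5, 0.25, 1.5, 1.25.
f(3) ≈ 2.8284, f(4.25) ≈ 3.2404, f(5) ≈ 3.4641, f(5.5) ≈ 3.6056, f(5.75) ≈ 3.6742, f(7.25) ≈ 4.0620, f(8.5) ≈ 4.3589.
On each subinterval the trapezoid contributes (Δt_i/2)·[f(t_{i-1}) + f(t_i)].
Sum ≈ 20.0498.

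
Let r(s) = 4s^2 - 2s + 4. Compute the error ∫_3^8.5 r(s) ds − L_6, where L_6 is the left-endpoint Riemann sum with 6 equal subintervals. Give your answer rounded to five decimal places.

107.83565

Exact integral: ∫_3^8.5 r(s) ds ≈ 741.5833333.
L_6 ≈ 633.7476852.
Error ≈ 741.5833333 − 633.7476852 ≈ 107.83565.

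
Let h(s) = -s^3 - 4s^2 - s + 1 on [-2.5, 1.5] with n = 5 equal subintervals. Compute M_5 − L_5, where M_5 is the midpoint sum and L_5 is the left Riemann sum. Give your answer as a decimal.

-1.2

M_5 = -10.3.
L_5 = -9.1.
M_5 − L_5 = -1.2.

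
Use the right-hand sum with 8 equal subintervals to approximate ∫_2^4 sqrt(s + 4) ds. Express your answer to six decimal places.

5.334210

Δs = (4 − 2)/8 = 0.25.
Right endpoints: 2.25, 2.5, 2.75, 3, 3.25, 3.5, 3.75, 4.
f(2.25) ≈ 2.500000, f(2.5) ≈ 2.549510, f(2.75) ≈ 2.598076, f(3) ≈ 2.645751, f(3.25) ≈ 2.692582, f(3.5) ≈ 2.738613, f(3.75) ≈ 2.783882, f(4) ≈ 2.828427.
Sum = Δs · [f(2.25) + f(2.5) + f(2.75) + ...].
Sum ≈ 5.334210.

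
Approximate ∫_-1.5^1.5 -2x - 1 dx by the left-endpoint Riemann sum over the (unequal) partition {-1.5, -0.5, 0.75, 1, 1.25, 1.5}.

-0.25

Subinterval widths: 1, 1.25, 0.25, 0.25, 0.25.
Left endpoints: -1.5, -0.5, 0.75, 1, 1.25.
f(-1.5) = 2, f(-0.5) = 0, f(0.75) = -2.5, f(1) = -3, f(1.25) = -3.5.
Sum = Σ Δx_i · f(x_i).
Sum = -0.25.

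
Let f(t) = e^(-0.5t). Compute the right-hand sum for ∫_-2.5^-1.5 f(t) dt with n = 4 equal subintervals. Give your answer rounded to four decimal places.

2.5786

Δt = (-1.5 − (-2.5))/4 = 0.25.
Right endpoints: -2.25, -2, -1.75, -1.5.
f(-2.25) ≈ 3.0802, f(-2) ≈ 2.7183, f(-1.75) ≈ 2.3989, f(-1.5) ≈ 2.1170.
Sum = Δt · [f(-2.25) + f(-2) + f(-1.75) + f(-1.5)].
Sum ≈ 2.5786.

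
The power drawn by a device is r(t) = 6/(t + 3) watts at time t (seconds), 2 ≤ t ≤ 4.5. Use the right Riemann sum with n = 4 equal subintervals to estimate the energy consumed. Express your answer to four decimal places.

Δt = (4.5 − 2)/4 = 0.625.
Right endpoints: 2.625, 3.25, 3.875, 4.5.
r(2.625) = 16/15, r(3.25) = 0.96, r(3.875) = 48/55, r(4.5) = 0.8.
Sum = Δt · [r(2.625) + r(3.25) + r(3.875) + r(4.5)].
Sum ≈ 2.3121.

2.3121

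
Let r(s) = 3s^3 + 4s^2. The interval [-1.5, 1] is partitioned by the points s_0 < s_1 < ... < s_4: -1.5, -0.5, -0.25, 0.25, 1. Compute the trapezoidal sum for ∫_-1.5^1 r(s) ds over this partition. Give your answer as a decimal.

Subinterval widths: 1, 0.25, 0.5, 0.75.
r(-1.5) = -1.125, r(-0.5) = 0.625, r(-0.25) = 0.203125, r(0.25) = 0.296875, r(1) = 7.
On each subinterval the trapezoid contributes (Δs_i/2)·[r(s_{i-1}) + r(s_i)].
Sum = 2.71484375.

2.71484375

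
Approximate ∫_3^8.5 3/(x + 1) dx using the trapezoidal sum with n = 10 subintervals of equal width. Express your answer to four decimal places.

2.5989

Δx = (8.5 − 3)/10 = 0.55.
f(3) = 0.75, f(3.55) = 60/91, f(4.1) = 10/17, f(4.65) = 60/113, f(5.2) = 15/31, f(5.75) = 4/9, f(6.3) = 30/73, f(6.85) = 60/157, f(7.4) = 5/14, f(7.95) = 60/179, f(8.5) = 6/19.
T_10 = (Δx/2)·[f(x_0) + 2f(x_1) + ... + 2f(x_{9}) + f(x_10)].
Sum ≈ 2.5989.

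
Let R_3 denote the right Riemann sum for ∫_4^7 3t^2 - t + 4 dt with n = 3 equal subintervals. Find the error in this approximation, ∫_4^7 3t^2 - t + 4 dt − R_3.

-49.5

Exact integral: ∫_4^7 f(t) dt = 274.5.
R_3 = 324.
Error = 274.5 − 324 = -49.5.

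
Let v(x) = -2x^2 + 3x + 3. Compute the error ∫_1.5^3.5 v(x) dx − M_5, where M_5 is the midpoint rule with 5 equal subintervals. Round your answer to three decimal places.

-0.053

Exact integral: ∫_1.5^3.5 v(x) dx ≈ -5.33333.
M_5 = -5.28.
Error ≈ -5.33333 − (-5.28) ≈ -0.053.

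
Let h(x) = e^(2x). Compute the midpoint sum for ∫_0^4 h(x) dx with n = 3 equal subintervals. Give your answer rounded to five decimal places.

Δx = (4 − 0)/3 = 4/3.
Midpoints: 2/3, 2, 10/3.
h(2/3) ≈ 3.79367, h(2) ≈ 54.59815, h(10/3) ≈ 785.77199.
Sum = Δx · [h(2/3) + h(2) + h(10/3)].
Sum ≈ 1125.55175.

1125.55175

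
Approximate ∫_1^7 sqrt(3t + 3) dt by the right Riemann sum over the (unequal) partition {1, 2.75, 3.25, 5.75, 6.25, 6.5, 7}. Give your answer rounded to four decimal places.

Subinterval widths: 1.75, 0.5, 2.5, 0.5, 0.25, 0.5.
Right endpoints: 2.75, 3.25, 5.75, 6.25, 6.5, 7.
f(2.75) ≈ 3.3541, f(3.25) ≈ 3.5707, f(5.75) ≈ 4.5000, f(6.25) ≈ 4.6637, f(6.5) ≈ 4.7434, f(7) ≈ 4.8990.
Sum = Σ Δt_i · f(t_i).
Sum ≈ 24.8722.

24.8722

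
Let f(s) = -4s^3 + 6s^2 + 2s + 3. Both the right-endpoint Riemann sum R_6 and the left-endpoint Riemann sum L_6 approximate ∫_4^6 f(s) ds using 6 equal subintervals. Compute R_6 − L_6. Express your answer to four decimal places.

R_6 ≈ -792.666667.
L_6 ≈ -631.333333.
R_6 − L_6 ≈ -161.3333.

-161.3333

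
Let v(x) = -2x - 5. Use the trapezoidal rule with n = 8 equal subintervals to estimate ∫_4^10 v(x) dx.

Δx = (10 − 4)/8 = 0.75.
v(4) = -13, v(4.75) = -14.5, v(5.5) = -16, v(6.25) = -17.5, v(7) = -19, v(7.75) = -20.5, v(8.5) = -22, v(9.25) = -23.5, v(10) = -25.
T_8 = (Δx/2)·[v(x_0) + 2v(x_1) + ... + 2v(x_{7}) + v(x_8)].
Sum = -114.

-114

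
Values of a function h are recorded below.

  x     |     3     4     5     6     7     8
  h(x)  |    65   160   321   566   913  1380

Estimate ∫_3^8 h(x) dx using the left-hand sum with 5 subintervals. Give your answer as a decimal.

2025

Δx = 1.
Sum = 1·[65 + 160 + 321 + 566 + 913] = 2025.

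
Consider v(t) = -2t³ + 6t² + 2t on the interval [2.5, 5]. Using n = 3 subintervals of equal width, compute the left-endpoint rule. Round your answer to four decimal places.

-18.0556

Δt = (5 − 2.5)/3 = 5/6.
Left endpoints: 2.5, 10/3, 25/6.
v(2.5) = 11.25, v(10/3) = -20/27, v(25/6) = -3475/108.
Sum = Δt · [v(2.5) + v(10/3) + v(25/6)].
Sum ≈ -18.0556.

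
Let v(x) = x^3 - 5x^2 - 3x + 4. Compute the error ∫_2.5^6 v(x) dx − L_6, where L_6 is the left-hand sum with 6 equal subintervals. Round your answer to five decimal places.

Exact integral: ∫_2.5^6 v(x) dx ≈ -50.3489583.
L_6 ≈ -60.8054109.
Error ≈ -50.3489583 − (-60.8054109) ≈ 10.45645.

10.45645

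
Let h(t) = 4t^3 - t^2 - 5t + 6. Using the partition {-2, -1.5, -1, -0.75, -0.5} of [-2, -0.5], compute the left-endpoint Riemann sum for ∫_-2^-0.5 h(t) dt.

-7.75

Subinterval widths: 0.5, 0.5, 0.25, 0.25.
Left endpoints: -2, -1.5, -1, -0.75.
h(-2) = -20, h(-1.5) = -2.25, h(-1) = 6, h(-0.75) = 7.5.
Sum = Σ Δt_i · h(t_i).
Sum = -7.75.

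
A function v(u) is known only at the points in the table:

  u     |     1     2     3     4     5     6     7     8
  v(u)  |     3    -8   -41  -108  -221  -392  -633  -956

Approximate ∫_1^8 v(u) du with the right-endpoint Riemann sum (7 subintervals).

Δu = 1.
Sum = 1·[(-8) + (-41) + (-108) + (-221) + (-392) + (-633) + (-956)] = -2359.

-2359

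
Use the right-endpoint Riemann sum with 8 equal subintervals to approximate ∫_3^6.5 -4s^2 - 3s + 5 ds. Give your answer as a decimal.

Δs = (6.5 − 3)/8 = 0.4375.
Right endpoints: 3.4375, 3.875, 4.3125, 4.75, 5.1875, 5.625, 6.0625, 6.5.
f(3.4375) = -52.578125, f(3.875) = -66.6875, f(4.3125) = -82.328125, f(4.75) = -99.5, f(5.1875) = -118.203125, f(5.625) = -138.4375, f(6.0625) = -160.203125, f(6.5) = -183.5.
Sum = Δs · [f(3.4375) + f(3.875) + f(4.3125) + ...].
Sum = -394.37890625.

-394.37890625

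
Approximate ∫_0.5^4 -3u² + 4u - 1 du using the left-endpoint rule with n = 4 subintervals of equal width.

Δu = (4 − 0.5)/4 = 0.875.
Left endpoints: 0.5, 1.375, 2.25, 3.125.
f(0.5) = 0.25, f(1.375) = -1.171875, f(2.25) = -7.1875, f(3.125) = -17.796875.
Sum = Δu · [f(0.5) + f(1.375) + f(2.25) + f(3.125)].
Sum = -22.66796875.

-22.66796875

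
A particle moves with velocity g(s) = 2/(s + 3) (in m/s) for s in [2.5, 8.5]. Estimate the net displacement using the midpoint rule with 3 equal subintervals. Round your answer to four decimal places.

1.4669

Δs = (8.5 − 2.5)/3 = 2.
Midpoints: 3.5, 5.5, 7.5.
g(3.5) = 4/13, g(5.5) = 4/17, g(7.5) = 4/21.
Sum = Δs · [g(3.5) + g(5.5) + g(7.5)].
Sum ≈ 1.4669.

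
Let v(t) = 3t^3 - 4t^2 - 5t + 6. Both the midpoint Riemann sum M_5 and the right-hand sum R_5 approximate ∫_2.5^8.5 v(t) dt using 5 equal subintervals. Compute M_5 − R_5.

-999.18

M_5 = 2925.99.
R_5 = 3925.17.
M_5 − R_5 = -999.18.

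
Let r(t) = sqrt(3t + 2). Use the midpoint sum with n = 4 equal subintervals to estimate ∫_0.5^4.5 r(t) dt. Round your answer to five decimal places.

12.12278

Δt = (4.5 − 0.5)/4 = 1.
Midpoints: 1, 2, 3, 4.
r(1) ≈ 2.23607, r(2) ≈ 2.82843, r(3) ≈ 3.31662, r(4) ≈ 3.74166.
Sum = Δt · [r(1) + r(2) + r(3) + r(4)].
Sum ≈ 12.12278.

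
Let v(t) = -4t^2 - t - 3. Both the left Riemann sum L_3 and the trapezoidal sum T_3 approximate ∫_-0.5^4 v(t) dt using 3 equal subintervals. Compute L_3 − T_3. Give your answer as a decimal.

50.625

L_3 = -63.
T_3 = -113.625.
L_3 − T_3 = 50.625.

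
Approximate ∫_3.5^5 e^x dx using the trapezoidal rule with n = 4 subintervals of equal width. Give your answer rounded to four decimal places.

116.6457

Δx = (5 − 3.5)/4 = 0.375.
f(3.5) ≈ 33.1155, f(3.875) ≈ 48.1827, f(4.25) ≈ 70.1054, f(4.625) ≈ 102.0028, f(5) ≈ 148.4132.
T_4 = (Δx/2)·[f(x_0) + 2f(x_1) + 2f(x_2) + 2f(x_3) + f(x_4)].
Sum ≈ 116.6457.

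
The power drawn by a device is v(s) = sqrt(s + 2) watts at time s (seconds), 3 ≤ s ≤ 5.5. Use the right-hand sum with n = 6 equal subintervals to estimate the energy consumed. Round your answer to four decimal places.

Δs = (5.5 − 3)/6 = 5/12.
Right endpoints: 41/12, 23/6, 4.25, 14/3, 61/12, 5.5.
v(41/12) ≈ 2.3274, v(23/6) ≈ 2.4152, v(4.25) ≈ 2.5000, v(14/3) ≈ 2.5820, v(61/12) ≈ 2.6615, v(5.5) ≈ 2.7386.
Sum = Δs · [v(41/12) + v(23/6) + v(4.25) + ...].
Sum ≈ 6.3436.

6.3436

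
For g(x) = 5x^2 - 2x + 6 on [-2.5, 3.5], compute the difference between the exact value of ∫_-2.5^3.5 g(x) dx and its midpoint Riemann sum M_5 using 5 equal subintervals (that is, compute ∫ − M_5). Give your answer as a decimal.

3.6

Exact integral: ∫_-2.5^3.5 g(x) dx = 127.5.
M_5 = 123.9.
Error = 127.5 − 123.9 = 3.6.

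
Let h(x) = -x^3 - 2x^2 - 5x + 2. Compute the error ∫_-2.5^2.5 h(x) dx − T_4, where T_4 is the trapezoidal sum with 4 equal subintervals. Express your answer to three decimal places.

Exact integral: ∫_-2.5^2.5 h(x) dx ≈ -10.83333.
T_4 = -13.4375.
Error ≈ -10.83333 − (-13.4375) ≈ 2.604.

2.604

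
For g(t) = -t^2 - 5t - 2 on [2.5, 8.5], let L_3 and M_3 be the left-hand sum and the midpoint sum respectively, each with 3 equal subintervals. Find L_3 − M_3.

90

L_3 = -284.5.
M_3 = -374.5.
L_3 − M_3 = 90.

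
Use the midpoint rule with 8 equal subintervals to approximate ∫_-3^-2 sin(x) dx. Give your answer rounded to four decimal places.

-0.5742

Δx = (-2 − (-3))/8 = 0.125.
Midpoints: -2.9375, -2.8125, -2.6875, -2.5625, -2.4375, -2.3125, -2.1875, -2.0625.
f(-2.9375) ≈ -0.2027, f(-2.8125) ≈ -0.3232, f(-2.6875) ≈ -0.4386, f(-2.5625) ≈ -0.5473, f(-2.4375) ≈ -0.6473, f(-2.3125) ≈ -0.7373, f(-2.1875) ≈ -0.8158, f(-2.0625) ≈ -0.8815.
Sum = Δx · [f(-2.9375) + f(-2.8125) + f(-2.6875) + ...].
Sum ≈ -0.5742.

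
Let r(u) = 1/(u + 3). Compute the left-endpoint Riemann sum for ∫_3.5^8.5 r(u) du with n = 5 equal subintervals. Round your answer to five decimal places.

Δu = (8.5 − 3.5)/5 = 1.
Left endpoints: 3.5, 4.5, 5.5, 6.5, 7.5.
r(3.5) = 2/13, r(4.5) = 2/15, r(5.5) = 2/17, r(6.5) = 2/19, r(7.5) = 2/21.
Sum = Δu · [r(3.5) + r(4.5) + r(5.5) + r(6.5) + r(7.5)].
Sum ≈ 0.60533.

0.60533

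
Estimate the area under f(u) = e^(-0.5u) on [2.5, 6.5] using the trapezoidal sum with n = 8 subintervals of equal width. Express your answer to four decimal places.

Δu = (6.5 − 2.5)/8 = 0.5.
f(2.5) ≈ 0.2865, f(3) ≈ 0.2231, f(3.5) ≈ 0.1738, f(4) ≈ 0.1353, f(4.5) ≈ 0.1054, f(5) ≈ 0.0821, f(5.5) ≈ 0.0639, f(6) ≈ 0.0498, f(6.5) ≈ 0.0388.
T_8 = (Δu/2)·[f(u_0) + 2f(u_1) + ... + 2f(u_{7}) + f(u_8)].
Sum ≈ 0.4980.

0.4980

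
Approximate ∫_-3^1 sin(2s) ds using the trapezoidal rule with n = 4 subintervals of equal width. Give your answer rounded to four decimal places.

Δs = (1 − (-3))/4 = 1.
f(-3) ≈ 0.2794, f(-2) ≈ 0.7568, f(-1) ≈ -0.9093, f(0) ≈ 0.0000, f(1) ≈ 0.9093.
T_4 = (Δs/2)·[f(s_0) + 2f(s_1) + 2f(s_2) + 2f(s_3) + f(s_4)].
Sum ≈ 0.4419.

0.4419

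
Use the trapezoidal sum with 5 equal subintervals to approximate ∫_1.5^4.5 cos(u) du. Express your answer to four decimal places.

-1.9154

Δu = (4.5 − 1.5)/5 = 0.6.
f(1.5) ≈ 0.0707, f(2.1) ≈ -0.5048, f(2.7) ≈ -0.9041, f(3.3) ≈ -0.9875, f(3.9) ≈ -0.7259, f(4.5) ≈ -0.2108.
T_5 = (Δu/2)·[f(u_0) + 2f(u_1) + ... + 2f(u_{4}) + f(u_5)].
Sum ≈ -1.9154.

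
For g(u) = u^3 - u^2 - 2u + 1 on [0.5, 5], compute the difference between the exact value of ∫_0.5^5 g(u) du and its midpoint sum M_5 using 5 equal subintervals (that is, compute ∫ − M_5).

Exact integral: ∫_0.5^5 g(u) du = 94.359375.
M_5 = 92.1571875.
Error = 94.359375 − 92.1571875 = 2.2021875.

2.2021875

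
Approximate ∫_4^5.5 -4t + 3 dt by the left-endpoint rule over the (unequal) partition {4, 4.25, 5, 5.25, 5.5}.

Subinterval widths: 0.25, 0.75, 0.25, 0.25.
Left endpoints: 4, 4.25, 5, 5.25.
f(4) = -13, f(4.25) = -14, f(5) = -17, f(5.25) = -18.
Sum = Σ Δt_i · f(t_i).
Sum = -22.5.

-22.5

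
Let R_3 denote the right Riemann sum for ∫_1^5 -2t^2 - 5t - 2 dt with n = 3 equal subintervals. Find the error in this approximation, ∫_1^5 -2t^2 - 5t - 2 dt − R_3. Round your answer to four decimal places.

Exact integral: ∫_1^5 f(t) dt ≈ -150.666667.
R_3 ≈ -198.370370.
Error ≈ -150.666667 − (-198.370370) ≈ 47.7037.

47.7037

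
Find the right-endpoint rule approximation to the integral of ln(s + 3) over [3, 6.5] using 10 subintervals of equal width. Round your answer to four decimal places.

7.2165

Δs = (6.5 − 3)/10 = 0.35.
Right endpoints: 3.35, 3.7, 4.05, 4.4, 4.75, 5.1, 5.45, 5.8, 6.15, 6.5.
f(3.35) ≈ 1.8485, f(3.7) ≈ 1.9021, f(4.05) ≈ 1.9530, f(4.4) ≈ 2.0015, f(4.75) ≈ 2.0477, f(5.1) ≈ 2.0919, f(5.45) ≈ 2.1342, f(5.8) ≈ 2.1748, f(6.15) ≈ 2.2138, f(6.5) ≈ 2.2513.
Sum = Δs · [f(3.35) + f(3.7) + f(4.05) + ...].
Sum ≈ 7.2165.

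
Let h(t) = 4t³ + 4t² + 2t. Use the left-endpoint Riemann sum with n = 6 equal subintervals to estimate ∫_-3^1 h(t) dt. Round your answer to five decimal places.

-82.37037

Δt = (1 − (-3))/6 = 2/3.
Left endpoints: -3, -7/3, -5/3, -1, -1/3, 1/3.
h(-3) = -78, h(-7/3) = -910/27, h(-5/3) = -290/27, h(-1) = -2, h(-1/3) = -10/27, h(1/3) = 34/27.
Sum = Δt · [h(-3) + h(-7/3) + h(-5/3) + ...].
Sum ≈ -82.37037.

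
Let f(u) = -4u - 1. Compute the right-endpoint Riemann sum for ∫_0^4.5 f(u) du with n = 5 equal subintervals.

-53.1

Δu = (4.5 − 0)/5 = 0.9.
Right endpoints: 0.9, 1.8, 2.7, 3.6, 4.5.
f(0.9) = -4.6, f(1.8) = -8.2, f(2.7) = -11.8, f(3.6) = -15.4, f(4.5) = -19.
Sum = Δu · [f(0.9) + f(1.8) + f(2.7) + f(3.6) + f(4.5)].
Sum = -53.1.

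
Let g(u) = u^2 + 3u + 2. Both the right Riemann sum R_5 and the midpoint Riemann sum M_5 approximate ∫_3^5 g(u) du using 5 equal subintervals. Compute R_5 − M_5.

4.48

R_5 = 65.12.
M_5 = 60.64.
R_5 − M_5 = 4.48.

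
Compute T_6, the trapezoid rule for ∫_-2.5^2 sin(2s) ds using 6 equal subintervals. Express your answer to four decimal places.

Δs = (2 − (-2.5))/6 = 0.75.
f(-2.5) ≈ 0.9589, f(-1.75) ≈ 0.3508, f(-1) ≈ -0.9093, f(-0.25) ≈ -0.4794, f(0.5) ≈ 0.8415, f(1.25) ≈ 0.5985, f(2) ≈ -0.7568.
T_6 = (Δs/2)·[f(s_0) + 2f(s_1) + ... + 2f(s_{5}) + f(s_6)].
Sum ≈ 0.3773.

0.3773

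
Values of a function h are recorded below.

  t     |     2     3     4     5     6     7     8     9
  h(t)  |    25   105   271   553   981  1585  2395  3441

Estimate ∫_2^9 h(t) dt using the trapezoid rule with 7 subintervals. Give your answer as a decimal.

Δt = 1.
T_7 = (1/2)·[25 + 2·105 + 2·271 + 2·553 + 2·981 + 2·1585 + 2·2395 + 3441] = 7623.

7623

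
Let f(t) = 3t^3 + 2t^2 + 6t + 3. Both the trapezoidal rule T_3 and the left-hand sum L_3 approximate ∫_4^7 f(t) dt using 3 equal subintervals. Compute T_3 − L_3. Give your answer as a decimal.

T_3 = 1928.5.
L_3 = 1468.
T_3 − L_3 = 460.5.

460.5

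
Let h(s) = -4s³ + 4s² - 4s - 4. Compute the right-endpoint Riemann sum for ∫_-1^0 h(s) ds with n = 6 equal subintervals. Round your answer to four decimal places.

-0.6204

Δs = (0 − (-1))/6 = 1/6.
Right endpoints: -5/6, -2/3, -0.5, -1/3, -1/6, 0.
h(-5/6) = 239/54, h(-2/3) = 44/27, h(-0.5) = -0.5, h(-1/3) = -56/27, h(-1/6) = -173/54, h(0) = -4.
Sum = Δs · [h(-5/6) + h(-2/3) + h(-0.5) + ...].
Sum ≈ -0.6204.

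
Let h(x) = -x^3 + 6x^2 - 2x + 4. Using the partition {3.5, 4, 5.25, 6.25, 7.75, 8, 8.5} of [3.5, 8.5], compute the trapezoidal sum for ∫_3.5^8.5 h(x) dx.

Subinterval widths: 0.5, 1.25, 1, 1.5, 0.25, 0.5.
h(3.5) = 27.625, h(4) = 28, h(5.25) = 14.171875, h(6.25) = -18.265625, h(7.75) = -116.609375, h(8) = -140, h(8.5) = -193.625.
On each subinterval the trapezoid contributes (Δx_i/2)·[h(x_{i-1}) + h(x_i)].
Sum = -178.421875.

-178.421875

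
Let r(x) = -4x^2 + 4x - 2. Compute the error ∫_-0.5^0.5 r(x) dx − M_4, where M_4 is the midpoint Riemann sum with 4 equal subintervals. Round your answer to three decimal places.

-0.021

Exact integral: ∫_-0.5^0.5 r(x) dx ≈ -2.33333.
M_4 = -2.3125.
Error ≈ -2.33333 − (-2.3125) ≈ -0.021.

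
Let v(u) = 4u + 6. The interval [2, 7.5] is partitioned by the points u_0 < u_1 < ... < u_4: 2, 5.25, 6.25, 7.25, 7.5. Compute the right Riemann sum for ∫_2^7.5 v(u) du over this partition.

Subinterval widths: 3.25, 1, 1, 0.25.
Right endpoints: 5.25, 6.25, 7.25, 7.5.
v(5.25) = 27, v(6.25) = 31, v(7.25) = 35, v(7.5) = 36.
Sum = Σ Δu_i · v(u_i).
Sum = 162.75.

162.75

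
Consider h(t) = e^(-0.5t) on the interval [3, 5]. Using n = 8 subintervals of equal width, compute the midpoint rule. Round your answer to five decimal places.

Δt = (5 − 3)/8 = 0.25.
Midpoints: 3.125, 3.375, 3.625, 3.875, 4.125, 4.375, 4.625, 4.875.
h(3.125) ≈ 0.20961, h(3.375) ≈ 0.18498, h(3.625) ≈ 0.16325, h(3.875) ≈ 0.14406, h(4.125) ≈ 0.12714, h(4.375) ≈ 0.11220, h(4.625) ≈ 0.09901, h(4.875) ≈ 0.08738.
Sum = Δt · [h(3.125) + h(3.375) + h(3.625) + ...].
Sum ≈ 0.28191.

0.28191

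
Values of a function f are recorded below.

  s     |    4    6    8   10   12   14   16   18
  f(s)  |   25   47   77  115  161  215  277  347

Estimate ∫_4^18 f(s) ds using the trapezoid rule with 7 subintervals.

2156

Δs = 2.
T_7 = (2/2)·[25 + 2·47 + 2·77 + 2·115 + 2·161 + 2·215 + 2·277 + 347] = 2156.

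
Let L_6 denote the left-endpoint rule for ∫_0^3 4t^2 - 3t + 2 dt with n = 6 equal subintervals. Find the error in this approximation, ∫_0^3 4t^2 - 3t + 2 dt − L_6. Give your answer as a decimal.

6.25

Exact integral: ∫_0^3 f(t) dt = 28.5.
L_6 = 22.25.
Error = 28.5 − 22.25 = 6.25.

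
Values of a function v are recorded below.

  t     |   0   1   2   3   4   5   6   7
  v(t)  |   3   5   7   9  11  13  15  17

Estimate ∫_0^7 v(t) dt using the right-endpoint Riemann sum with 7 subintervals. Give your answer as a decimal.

Δt = 1.
Sum = 1·[5 + 7 + 9 + 11 + 13 + 15 + 17] = 77.

77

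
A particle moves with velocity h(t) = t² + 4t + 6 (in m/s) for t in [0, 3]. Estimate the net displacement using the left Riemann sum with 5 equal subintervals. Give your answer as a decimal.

Δt = (3 − 0)/5 = 0.6.
Left endpoints: 0, 0.6, 1.2, 1.8, 2.4.
h(0) = 6, h(0.6) = 8.76, h(1.2) = 12.24, h(1.8) = 16.44, h(2.4) = 21.36.
Sum = Δt · [h(0) + h(0.6) + h(1.2) + h(1.8) + h(2.4)].
Sum = 38.88.

38.88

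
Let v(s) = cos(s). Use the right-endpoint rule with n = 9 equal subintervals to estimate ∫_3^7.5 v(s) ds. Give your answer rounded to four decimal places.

Δs = (7.5 − 3)/9 = 0.5.
Right endpoints: 3.5, 4, 4.5, 5, 5.5, 6, 6.5, 7, 7.5.
v(3.5) ≈ -0.9365, v(4) ≈ -0.6536, v(4.5) ≈ -0.2108, v(5) ≈ 0.2837, v(5.5) ≈ 0.7087, v(6) ≈ 0.9602, v(6.5) ≈ 0.9766, v(7) ≈ 0.7539, v(7.5) ≈ 0.3466.
Sum = Δs · [v(3.5) + v(4) + v(4.5) + ...].
Sum ≈ 1.1144.

1.1144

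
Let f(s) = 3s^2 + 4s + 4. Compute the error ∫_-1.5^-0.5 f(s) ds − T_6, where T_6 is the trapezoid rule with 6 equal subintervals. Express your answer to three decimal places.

Exact integral: ∫_-1.5^-0.5 f(s) ds = 3.25.
T_6 ≈ 3.26389.
Error ≈ 3.25 − 3.26389 ≈ -0.014.

-0.014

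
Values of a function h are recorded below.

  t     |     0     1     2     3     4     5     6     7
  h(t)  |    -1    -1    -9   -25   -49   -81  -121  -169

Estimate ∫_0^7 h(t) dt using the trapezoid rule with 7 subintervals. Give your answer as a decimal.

Δt = 1.
T_7 = (1/2)·[(-1) + 2·(-1) + 2·(-9) + 2·(-25) + 2·(-49) + 2·(-81) + 2·(-121) + (-169)] = -371.

-371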